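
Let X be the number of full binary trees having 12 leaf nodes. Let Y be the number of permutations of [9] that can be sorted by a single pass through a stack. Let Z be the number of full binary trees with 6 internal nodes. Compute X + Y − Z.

A full binary tree with L leaves has L−1 internal nodes and is counted by C_{L−1}; L = 12 gives C_11. So X = C_11 = 58786.
By Knuth's characterisation, the stack-sortable permutations of length 9 are the 231-avoiders, numbering C_9. So Y = C_9 = 4862.
Full binary trees with n internal nodes are counted by C_n; here n = 6. So Z = C_6 = 132.
X + Y − Z = 58786 + 4862 − 132 = 63516.

63516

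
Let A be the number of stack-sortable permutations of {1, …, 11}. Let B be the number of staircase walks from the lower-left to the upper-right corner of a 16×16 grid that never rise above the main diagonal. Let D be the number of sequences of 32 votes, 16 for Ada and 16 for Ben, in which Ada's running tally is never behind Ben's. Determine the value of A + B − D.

By Knuth's characterisation, the stack-sortable permutations of length 11 are the 231-avoiders, numbering C_11. So A = C_11 = 58786.
Monotone paths in an n×n grid that stay weakly below the diagonal are counted by C_n; here n = 16. So B = C_16 = 35357670.
Reading a vote for the leader as '(' and for the other as ')' turns such a sequence into a balanced string of 16 pairs, so the count is C_16. So D = C_16 = 35357670.
A + B − D = 58786 + 35357670 − 35357670 = 58786.

58786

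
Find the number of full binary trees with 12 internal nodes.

208012

Full binary trees with n internal nodes are counted by C_n; here n = 12.
C_12 = C(24,12)/13 = 2704156/13 = 208012.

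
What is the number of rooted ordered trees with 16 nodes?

Rooted ordered (plane) trees on m nodes have m−1 edges and are counted by C_{m−1}; m = 16 gives C_15.
C_15 = C_14 · 2(2·14+1)/(14+2) = 2674440 · 58/16 = 9694845.

9694845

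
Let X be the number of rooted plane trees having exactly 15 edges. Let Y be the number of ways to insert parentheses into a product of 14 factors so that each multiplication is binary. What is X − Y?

8951945

A rooted plane tree with 15 edges has 16 nodes, and the count is C_15. So X = C_15 = 9694845.
Parenthesizations of m factors correspond to full binary trees with m leaves, counted by C_{m−1}; m = 14 gives C_13. So Y = C_13 = 742900.
X − Y = 9694845 − 742900 = 8951945.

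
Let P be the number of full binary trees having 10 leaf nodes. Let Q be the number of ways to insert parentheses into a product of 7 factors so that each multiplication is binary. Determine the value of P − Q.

Full binary trees with 10 leaves have 10−1 = 9 internal nodes, so there are C_9 of them. So P = C_9 = 4862.
Ways to associate a product of 7 factors correspond to binary trees on 7 leaves, so the count is C_6. So Q = C_6 = 132.
P − Q = 4862 − 132 = 4730.

4730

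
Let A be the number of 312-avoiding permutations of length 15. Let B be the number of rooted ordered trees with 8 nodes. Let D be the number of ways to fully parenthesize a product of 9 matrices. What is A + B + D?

For any fixed pattern of length 3, the pattern-avoiding permutations of [15] number C_15. So A = C_15 = 9694845.
A rooted plane tree on 8 nodes has 7 edges, and such trees are counted by C_7. So B = C_7 = 429.
Ways to associate a product of 9 factors correspond to binary trees on 9 leaves, so the count is C_8. So D = C_8 = 1430.
A + B + D = 9694845 + 429 + 1430 = 9696704.

9696704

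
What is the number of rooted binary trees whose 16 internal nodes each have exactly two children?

35357670

Full binary trees with n internal nodes are counted by C_n; here n = 16.
C_16 = C(32,16)/17 = 601080390/17 = 35357670.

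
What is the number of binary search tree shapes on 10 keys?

16796

Binary trees (left/right distinguished) on n nodes are counted by C_n; here n = 10.
C_10 = 16796.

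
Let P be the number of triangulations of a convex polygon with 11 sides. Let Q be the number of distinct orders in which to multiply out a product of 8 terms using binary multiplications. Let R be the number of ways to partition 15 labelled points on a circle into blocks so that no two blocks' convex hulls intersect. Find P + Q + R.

A convex 11-gon is triangulated into 9 triangles, and the number of such triangulations is the Catalan number C_{11−2} = C_9. So P = C_9 = 4862.
Parenthesizations of m factors correspond to full binary trees with m leaves, counted by C_{m−1}; m = 8 gives C_7. So Q = C_7 = 429.
The non-crossing partitions of [15] form a lattice of size C_15. So R = C_15 = 9694845.
P + Q + R = 4862 + 429 + 9694845 = 9700136.

9700136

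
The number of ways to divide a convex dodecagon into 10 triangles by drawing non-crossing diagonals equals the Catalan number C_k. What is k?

10

The number of triangulations of a 12-gon is the Catalan number C_10 (index = sides − 2).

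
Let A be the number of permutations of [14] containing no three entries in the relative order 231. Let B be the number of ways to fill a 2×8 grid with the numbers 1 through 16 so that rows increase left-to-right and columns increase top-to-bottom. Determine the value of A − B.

2673010

For any fixed pattern of length 3, the pattern-avoiding permutations of [14] number C_14. So A = C_14 = 2674440.
By the hook-length formula (or a Dyck-path bijection), SYT of shape 2×8 number C_8. So B = C_8 = 1430.
A − B = 2674440 − 1430 = 2673010.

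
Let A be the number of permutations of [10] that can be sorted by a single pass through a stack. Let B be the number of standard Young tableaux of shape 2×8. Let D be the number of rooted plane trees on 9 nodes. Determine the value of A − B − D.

By Knuth's characterisation, the stack-sortable permutations of length 10 are the 231-avoiders, numbering C_10. So A = C_10 = 16796.
By the hook-length formula (or a Dyck-path bijection), SYT of shape 2×8 number C_8. So B = C_8 = 1430.
A rooted plane tree on 9 nodes has 8 edges, and such trees are counted by C_8. So D = C_8 = 1430.
A − B − D = 16796 − 1430 − 1430 = 13936.

13936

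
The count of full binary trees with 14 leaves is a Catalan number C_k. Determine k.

A full binary tree with L leaves has L−1 internal nodes and is counted by C_{L−1}; L = 14 gives C_13.

13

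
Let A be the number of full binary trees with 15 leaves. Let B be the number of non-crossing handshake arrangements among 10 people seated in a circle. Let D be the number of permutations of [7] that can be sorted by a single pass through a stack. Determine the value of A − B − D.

Full binary trees with 15 leaves have 15−1 = 14 internal nodes, so there are C_14 of them. So A = C_14 = 2674440.
With 10 = 2·5 people, non-crossing handshake pairings are non-crossing perfect matchings on a circle, counted by C_5. So B = C_5 = 42.
By Knuth's characterisation, the stack-sortable permutations of length 7 are the 231-avoiders, numbering C_7. So D = C_7 = 429.
A − B − D = 2674440 − 42 − 429 = 2673969.

2673969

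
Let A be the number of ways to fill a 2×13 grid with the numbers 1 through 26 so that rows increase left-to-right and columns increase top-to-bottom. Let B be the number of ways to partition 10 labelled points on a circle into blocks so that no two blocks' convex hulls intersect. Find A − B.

By the hook-length formula (or a Dyck-path bijection), SYT of shape 2×13 number C_13. So A = C_13 = 742900.
Non-crossing partitions of an n-element set are counted by C_n; here n = 10. So B = C_10 = 16796.
A − B = 742900 − 16796 = 726104.

726104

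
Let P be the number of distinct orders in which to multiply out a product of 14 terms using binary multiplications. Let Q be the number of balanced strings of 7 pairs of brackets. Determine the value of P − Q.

Parenthesizations of m factors correspond to full binary trees with m leaves, counted by C_{m−1}; m = 14 gives C_13. So P = C_13 = 742900.
A balanced arrangement of 7 bracket pairs is a Dyck word of semilength 7, so the count is C_7. So Q = C_7 = 429.
P − Q = 742900 − 429 = 742471.

742471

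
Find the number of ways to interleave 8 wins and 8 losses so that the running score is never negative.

Reading a vote for the leader as '(' and for the other as ')' turns such a sequence into a balanced string of 8 pairs, so the count is C_8.
C_8 = C(16,8)/9 = 12870/9 = 1430.

1430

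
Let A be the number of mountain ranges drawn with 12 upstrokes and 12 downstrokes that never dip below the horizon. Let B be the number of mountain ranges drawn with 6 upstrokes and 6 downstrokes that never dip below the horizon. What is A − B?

Paths of 12 up- and 12 down-steps that never dip below the axis are Dyck paths; their count is C_12. So A = C_12 = 208012.
Dyck paths of semilength n (length 2n) are counted by C_n; here n = 6. So B = C_6 = 132.
A − B = 208012 − 132 = 207880.

207880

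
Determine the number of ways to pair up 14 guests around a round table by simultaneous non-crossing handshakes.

429

Non-crossing handshake pairings of 2n people are counted by C_n; 14 people gives n = 7.
C_7 = C(14,7)/8 = 3432/8 = 429.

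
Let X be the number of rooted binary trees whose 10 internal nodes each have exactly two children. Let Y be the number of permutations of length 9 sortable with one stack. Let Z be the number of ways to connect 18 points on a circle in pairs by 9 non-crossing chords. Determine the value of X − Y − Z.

7072

The number of full binary trees on 10 internal nodes is the Catalan number C_10. So X = C_10 = 16796.
By Knuth's characterisation, the stack-sortable permutations of length 9 are the 231-avoiders, numbering C_9. So Y = C_9 = 4862.
Non-crossing perfect matchings of 2n points on a circle are counted by C_n; with 18 points, n = 9. So Z = C_9 = 4862.
X − Y − Z = 16796 − 4862 − 4862 = 7072.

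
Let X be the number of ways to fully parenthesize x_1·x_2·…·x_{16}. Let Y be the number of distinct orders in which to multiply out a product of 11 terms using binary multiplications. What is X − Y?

9678049

Bracketing 16 factors into binary products is counted by C_{16−1} = C_15. So X = C_15 = 9694845.
Ways to associate a product of 11 factors correspond to binary trees on 11 leaves, so the count is C_10. So Y = C_10 = 16796.
X − Y = 9694845 − 16796 = 9678049.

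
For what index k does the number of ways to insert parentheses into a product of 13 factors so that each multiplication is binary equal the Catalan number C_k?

12

Parenthesizations of m factors correspond to full binary trees with m leaves, counted by C_{m−1}; m = 13 gives C_12.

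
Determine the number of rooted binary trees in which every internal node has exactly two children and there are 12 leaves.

A full binary tree with L leaves has L−1 internal nodes and is counted by C_{L−1}; L = 12 gives C_11.
C_11 = C_10 · 2(2·10+1)/(10+2) = 16796 · 42/12 = 58786.

58786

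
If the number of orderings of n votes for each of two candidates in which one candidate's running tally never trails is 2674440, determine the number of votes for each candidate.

14

Such ballot sequences with n votes each are counted by C_n. The Catalan number equal to 2674440 is C_14.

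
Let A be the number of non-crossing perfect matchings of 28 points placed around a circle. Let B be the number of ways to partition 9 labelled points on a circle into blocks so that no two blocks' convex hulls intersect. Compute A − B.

2669578

Pairing 28 circle points by 14 non-crossing chords gives C_14 matchings. So A = C_14 = 2674440.
Non-crossing partitions of an n-element set are counted by C_n; here n = 9. So B = C_9 = 4862.
A − B = 2674440 − 4862 = 2669578.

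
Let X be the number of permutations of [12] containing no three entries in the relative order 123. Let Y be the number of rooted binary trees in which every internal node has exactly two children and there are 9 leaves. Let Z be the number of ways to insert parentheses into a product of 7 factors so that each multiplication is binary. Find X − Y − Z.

Permutations of [n] avoiding any single length-3 pattern are counted by C_n; here n = 12. So X = C_12 = 208012.
A full binary tree with L leaves has L−1 internal nodes and is counted by C_{L−1}; L = 9 gives C_8. So Y = C_8 = 1430.
Ways to associate a product of 7 factors correspond to binary trees on 7 leaves, so the count is C_6. So Z = C_6 = 132.
X − Y − Z = 208012 − 1430 − 132 = 206450.

206450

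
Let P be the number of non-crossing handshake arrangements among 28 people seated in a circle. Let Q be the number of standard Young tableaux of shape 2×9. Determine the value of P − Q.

Non-crossing handshake pairings of 2n people are counted by C_n; 28 people gives n = 14. So P = C_14 = 2674440.
By the hook-length formula (or a Dyck-path bijection), SYT of shape 2×9 number C_9. So Q = C_9 = 4862.
P − Q = 2674440 − 4862 = 2669578.

2669578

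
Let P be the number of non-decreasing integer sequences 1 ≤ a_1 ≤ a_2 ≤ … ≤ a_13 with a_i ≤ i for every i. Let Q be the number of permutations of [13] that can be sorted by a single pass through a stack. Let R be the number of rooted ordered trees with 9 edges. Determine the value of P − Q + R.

Such sub-staircase sequences of length n are counted by C_n; here n = 13. So P = C_13 = 742900.
Stack-sortable permutations are exactly the 231-avoiding ones, counted by C_n; here n = 13. So Q = C_13 = 742900.
A rooted plane tree with 9 edges has 10 nodes, and the count is C_9. So R = C_9 = 4862.
P − Q + R = 742900 − 742900 + 4862 = 4862.

4862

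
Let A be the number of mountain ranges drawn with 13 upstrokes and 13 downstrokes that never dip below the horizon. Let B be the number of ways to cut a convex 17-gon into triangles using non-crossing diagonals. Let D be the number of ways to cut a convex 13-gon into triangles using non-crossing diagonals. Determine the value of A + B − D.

10378959

Dyck paths of semilength n (length 2n) are counted by C_n; here n = 13. So A = C_13 = 742900.
The number of triangulations of a 17-gon is the Catalan number C_15 (index = sides − 2). So B = C_15 = 9694845.
The number of triangulations of a 13-gon is the Catalan number C_11 (index = sides − 2). So D = C_11 = 58786.
A + B − D = 742900 + 9694845 − 58786 = 10378959.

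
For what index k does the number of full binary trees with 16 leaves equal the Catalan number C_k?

15

A full binary tree with L leaves has L−1 internal nodes and is counted by C_{L−1}; L = 16 gives C_15.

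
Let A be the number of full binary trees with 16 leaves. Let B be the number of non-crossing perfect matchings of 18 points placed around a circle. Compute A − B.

9689983

A full binary tree with L leaves has L−1 internal nodes and is counted by C_{L−1}; L = 16 gives C_15. So A = C_15 = 9694845.
Pairing 18 circle points by 9 non-crossing chords gives C_9 matchings. So B = C_9 = 4862.
A − B = 9694845 − 4862 = 9689983.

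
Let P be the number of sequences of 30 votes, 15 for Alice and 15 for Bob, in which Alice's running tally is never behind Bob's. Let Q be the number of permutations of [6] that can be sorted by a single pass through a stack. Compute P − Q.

9694713

Ballot sequences with n votes each where one side never trails are Dyck words, counted by C_n; here n = 15. So P = C_15 = 9694845.
Stack-sortable permutations are exactly the 231-avoiding ones, counted by C_n; here n = 6. So Q = C_6 = 132.
P − Q = 9694845 − 132 = 9694713.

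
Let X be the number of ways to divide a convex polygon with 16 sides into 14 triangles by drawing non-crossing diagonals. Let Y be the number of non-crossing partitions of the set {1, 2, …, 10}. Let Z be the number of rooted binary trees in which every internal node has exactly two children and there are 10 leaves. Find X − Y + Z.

2662506

The number of triangulations of a 16-gon is the Catalan number C_14 (index = sides − 2). So X = C_14 = 2674440.
The non-crossing partitions of [10] form a lattice of size C_10. So Y = C_10 = 16796.
Full binary trees with 10 leaves have 10−1 = 9 internal nodes, so there are C_9 of them. So Z = C_9 = 4862.
X − Y + Z = 2674440 − 16796 + 4862 = 2662506.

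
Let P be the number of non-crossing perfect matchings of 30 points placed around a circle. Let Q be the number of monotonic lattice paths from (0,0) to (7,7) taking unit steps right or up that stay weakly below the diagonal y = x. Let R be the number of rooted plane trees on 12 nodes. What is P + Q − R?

9636488

Non-crossing perfect matchings of 2n points on a circle are counted by C_n; with 30 points, n = 15. So P = C_15 = 9694845.
Sub-diagonal monotone paths from (0,0) to (7,7) biject with Dyck paths of semilength 7, giving C_7. So Q = C_7 = 429.
Rooted ordered (plane) trees on m nodes have m−1 edges and are counted by C_{m−1}; m = 12 gives C_11. So R = C_11 = 58786.
P + Q − R = 9694845 + 429 − 58786 = 9636488.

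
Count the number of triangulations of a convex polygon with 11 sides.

Triangulations of a convex m-gon are counted by C_{m−2}; with m = 11 this is C_9.
C_9 = C_8 · 2(2·8+1)/(8+2) = 1430 · 34/10 = 4862.

4862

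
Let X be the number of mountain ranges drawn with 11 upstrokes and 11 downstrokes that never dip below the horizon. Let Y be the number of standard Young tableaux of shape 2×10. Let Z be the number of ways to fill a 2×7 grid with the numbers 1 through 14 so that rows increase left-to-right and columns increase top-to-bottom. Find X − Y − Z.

Paths of 11 up- and 11 down-steps that never dip below the axis are Dyck paths; their count is C_11. So X = C_11 = 58786.
Standard Young tableaux of shape 2×n are counted by C_n; here n = 10. So Y = C_10 = 16796.
Standard Young tableaux of shape 2×n are counted by C_n; here n = 7. So Z = C_7 = 429.
X − Y − Z = 58786 − 16796 − 429 = 41561.

41561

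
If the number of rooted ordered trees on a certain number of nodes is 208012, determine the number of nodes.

Rooted ordered trees on m nodes are counted by C_{m−1}; 208012 = C_12.
So the index is 12, and the number of nodes is 12 + 1 = 13.

13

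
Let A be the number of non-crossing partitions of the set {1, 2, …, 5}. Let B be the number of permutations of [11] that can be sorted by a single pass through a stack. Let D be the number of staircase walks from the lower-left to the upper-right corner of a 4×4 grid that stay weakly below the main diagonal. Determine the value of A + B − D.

The non-crossing partitions of [5] form a lattice of size C_5. So A = C_5 = 42.
By Knuth's characterisation, the stack-sortable permutations of length 11 are the 231-avoiders, numbering C_11. So B = C_11 = 58786.
Monotone paths in an n×n grid that stay weakly below the diagonal are counted by C_n; here n = 4. So D = C_4 = 14.
A + B − D = 42 + 58786 − 14 = 58814.

58814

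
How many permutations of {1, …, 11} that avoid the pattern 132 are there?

58786

For any fixed pattern of length 3, the pattern-avoiding permutations of [11] number C_11.
C_11 = 58786.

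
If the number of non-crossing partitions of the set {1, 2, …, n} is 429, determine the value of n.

7

Non-crossing partitions of [n] are counted by C_n. Since C_7 = 429, the index is 7.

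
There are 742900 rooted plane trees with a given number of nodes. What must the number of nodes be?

14

Rooted ordered trees on m nodes are counted by C_{m−1}; 742900 = C_13.
So the index is 13, and the number of nodes is 13 + 1 = 14.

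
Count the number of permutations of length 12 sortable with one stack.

208012

Stack-sortable permutations are exactly the 231-avoiding ones, counted by C_n; here n = 12.
C_12 = C(24,12)/13 = 2704156/13 = 208012.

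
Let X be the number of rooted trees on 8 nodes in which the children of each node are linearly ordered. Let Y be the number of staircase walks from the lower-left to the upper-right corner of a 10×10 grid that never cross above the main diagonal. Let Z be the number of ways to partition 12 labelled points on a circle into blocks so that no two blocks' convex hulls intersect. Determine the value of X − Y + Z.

Rooted ordered (plane) trees on m nodes have m−1 edges and are counted by C_{m−1}; m = 8 gives C_7. So X = C_7 = 429.
Sub-diagonal monotone paths from (0,0) to (10,10) biject with Dyck paths of semilength 10, giving C_10. So Y = C_10 = 16796.
Non-crossing partitions of an n-element set are counted by C_n; here n = 12. So Z = C_12 = 208012.
X − Y + Z = 429 − 16796 + 208012 = 191645.

191645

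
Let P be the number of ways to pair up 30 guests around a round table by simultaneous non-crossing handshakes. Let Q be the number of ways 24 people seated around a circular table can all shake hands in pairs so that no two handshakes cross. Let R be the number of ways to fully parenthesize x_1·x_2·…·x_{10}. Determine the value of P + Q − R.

With 30 = 2·15 people, non-crossing handshake pairings are non-crossing perfect matchings on a circle, counted by C_15. So P = C_15 = 9694845.
Non-crossing handshake pairings of 2n people are counted by C_n; 24 people gives n = 12. So Q = C_12 = 208012.
Bracketing 10 factors into binary products is counted by C_{10−1} = C_9. So R = C_9 = 4862.
P + Q − R = 9694845 + 208012 − 4862 = 9897995.

9897995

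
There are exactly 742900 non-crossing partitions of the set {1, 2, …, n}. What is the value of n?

Non-crossing partitions of [n] are counted by C_n. Since C_13 = 742900, the index is 13.

13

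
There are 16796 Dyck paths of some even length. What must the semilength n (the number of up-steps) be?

Dyck paths of semilength n are counted by C_n. Since C_10 = 16796, the index is 10.

10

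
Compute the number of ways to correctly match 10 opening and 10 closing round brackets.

With 10 pairs the number of balanced bracket strings is the Catalan number C_10.
C_10 = 16796.

16796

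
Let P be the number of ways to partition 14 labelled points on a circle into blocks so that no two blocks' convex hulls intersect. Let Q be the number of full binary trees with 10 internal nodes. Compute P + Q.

2691236

Non-crossing partitions of an n-element set are counted by C_n; here n = 14. So P = C_14 = 2674440.
The number of full binary trees on 10 internal nodes is the Catalan number C_10. So Q = C_10 = 16796.
P + Q = 2674440 + 16796 = 2691236.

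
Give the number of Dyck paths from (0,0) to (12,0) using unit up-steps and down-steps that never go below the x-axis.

Paths of 6 up- and 6 down-steps that never dip below the axis are Dyck paths; their count is C_6.
C_6 = 132.

132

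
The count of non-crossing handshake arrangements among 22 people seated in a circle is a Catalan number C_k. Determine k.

Non-crossing handshake pairings of 2n people are counted by C_n; 22 people gives n = 11.

11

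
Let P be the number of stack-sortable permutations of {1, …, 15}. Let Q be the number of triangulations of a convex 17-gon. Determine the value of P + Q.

19389690

By Knuth's characterisation, the stack-sortable permutations of length 15 are the 231-avoiders, numbering C_15. So P = C_15 = 9694845.
A convex 17-gon is triangulated into 15 triangles, and the number of such triangulations is the Catalan number C_{17−2} = C_15. So Q = C_15 = 9694845.
P + Q = 9694845 + 9694845 = 19389690.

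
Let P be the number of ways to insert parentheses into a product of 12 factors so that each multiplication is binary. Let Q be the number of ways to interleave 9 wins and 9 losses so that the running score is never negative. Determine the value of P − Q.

Ways to associate a product of 12 factors correspond to binary trees on 12 leaves, so the count is C_11. So P = C_11 = 58786.
Reading a vote for the leader as '(' and for the other as ')' turns such a sequence into a balanced string of 9 pairs, so the count is C_9. So Q = C_9 = 4862.
P − Q = 58786 − 4862 = 53924.

53924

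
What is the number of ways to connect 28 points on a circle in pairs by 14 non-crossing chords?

2674440

Non-crossing perfect matchings of 2n points on a circle are counted by C_n; with 28 points, n = 14.
C_14 = C(28,14)/15 = 40116600/15 = 2674440.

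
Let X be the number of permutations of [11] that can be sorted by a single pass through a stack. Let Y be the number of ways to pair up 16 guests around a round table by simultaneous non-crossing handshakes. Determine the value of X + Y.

60216

Stack-sortable permutations are exactly the 231-avoiding ones, counted by C_n; here n = 11. So X = C_11 = 58786.
Non-crossing handshake pairings of 2n people are counted by C_n; 16 people gives n = 8. So Y = C_8 = 1430.
X + Y = 58786 + 1430 = 60216.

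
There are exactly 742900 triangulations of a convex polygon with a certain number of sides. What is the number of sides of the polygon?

15

Triangulations of a convex m-gon are counted by C_{m−2}, and C_13 = 742900.
So m − 2 = 13, giving m = 15 sides.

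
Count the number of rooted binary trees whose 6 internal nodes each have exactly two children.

132

Full binary trees with n internal nodes are counted by C_n; here n = 6.
C_6 = C_5 · 2(2·5+1)/(5+2) = 42 · 22/7 = 132.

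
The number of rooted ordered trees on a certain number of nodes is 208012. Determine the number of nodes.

13

Rooted ordered trees on m nodes are counted by C_{m−1}. The Catalan number equal to 208012 is C_12.
So the index is 12, and the number of nodes is 12 + 1 = 13.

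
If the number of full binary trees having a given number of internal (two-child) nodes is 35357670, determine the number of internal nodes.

16

Full binary trees with n internal nodes are counted by C_n; 35357670 = C_16.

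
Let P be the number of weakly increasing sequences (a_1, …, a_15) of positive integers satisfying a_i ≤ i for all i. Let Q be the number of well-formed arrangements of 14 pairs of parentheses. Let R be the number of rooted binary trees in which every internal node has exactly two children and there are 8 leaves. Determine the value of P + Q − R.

Such sub-staircase sequences of length n are counted by C_n; here n = 15. So P = C_15 = 9694845.
With 14 pairs the number of balanced bracket strings is the Catalan number C_14. So Q = C_14 = 2674440.
A full binary tree with L leaves has L−1 internal nodes and is counted by C_{L−1}; L = 8 gives C_7. So R = C_7 = 429.
P + Q − R = 9694845 + 2674440 − 429 = 12368856.

12368856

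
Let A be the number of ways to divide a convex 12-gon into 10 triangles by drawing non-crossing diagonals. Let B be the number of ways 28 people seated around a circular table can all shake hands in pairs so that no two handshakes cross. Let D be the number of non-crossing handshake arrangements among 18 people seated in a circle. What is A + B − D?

The number of triangulations of a 12-gon is the Catalan number C_10 (index = sides − 2). So A = C_10 = 16796.
With 28 = 2·14 people, non-crossing handshake pairings are non-crossing perfect matchings on a circle, counted by C_14. So B = C_14 = 2674440.
With 18 = 2·9 people, non-crossing handshake pairings are non-crossing perfect matchings on a circle, counted by C_9. So D = C_9 = 4862.
A + B − D = 16796 + 2674440 − 4862 = 2686374.

2686374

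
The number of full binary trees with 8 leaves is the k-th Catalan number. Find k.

7

A full binary tree with L leaves has L−1 internal nodes and is counted by C_{L−1}; L = 8 gives C_7.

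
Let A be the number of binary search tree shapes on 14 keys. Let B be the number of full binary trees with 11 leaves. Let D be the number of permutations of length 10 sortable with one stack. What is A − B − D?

2640848

Rooted binary trees with 14 nodes (each child slot possibly empty) number C_14. So A = C_14 = 2674440.
A full binary tree with L leaves has L−1 internal nodes and is counted by C_{L−1}; L = 11 gives C_10. So B = C_10 = 16796.
Stack-sortable permutations are exactly the 231-avoiding ones, counted by C_n; here n = 10. So D = C_10 = 16796.
A − B − D = 2674440 − 16796 − 16796 = 2640848.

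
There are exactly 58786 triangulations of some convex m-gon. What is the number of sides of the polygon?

13

Triangulations of a convex m-gon are counted by C_{m−2}. The Catalan number equal to 58786 is C_11.
So m − 2 = 11, giving m = 13 sides.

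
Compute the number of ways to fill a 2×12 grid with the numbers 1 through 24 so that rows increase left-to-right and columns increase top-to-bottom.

Standard Young tableaux of shape 2×n are counted by C_n; here n = 12.
C_12 = C(24,12)/13 = 2704156/13 = 208012.

208012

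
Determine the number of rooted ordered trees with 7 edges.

429

A rooted plane tree with 7 edges has 8 nodes, and the count is C_7.
C_7 = C(14,7)/8 = 3432/8 = 429.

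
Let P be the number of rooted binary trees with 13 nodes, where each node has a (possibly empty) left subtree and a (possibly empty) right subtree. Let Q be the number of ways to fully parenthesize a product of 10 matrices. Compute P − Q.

738038

Rooted binary trees with 13 nodes (each child slot possibly empty) number C_13. So P = C_13 = 742900.
Ways to associate a product of 10 factors correspond to binary trees on 10 leaves, so the count is C_9. So Q = C_9 = 4862.
P − Q = 742900 − 4862 = 738038.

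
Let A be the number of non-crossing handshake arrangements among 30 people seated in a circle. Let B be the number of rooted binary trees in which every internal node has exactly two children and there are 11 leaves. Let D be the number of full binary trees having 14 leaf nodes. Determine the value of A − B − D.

Non-crossing handshake pairings of 2n people are counted by C_n; 30 people gives n = 15. So A = C_15 = 9694845.
Full binary trees with 11 leaves have 11−1 = 10 internal nodes, so there are C_10 of them. So B = C_10 = 16796.
A full binary tree with L leaves has L−1 internal nodes and is counted by C_{L−1}; L = 14 gives C_13. So D = C_13 = 742900.
A − B − D = 9694845 − 16796 − 742900 = 8935149.

8935149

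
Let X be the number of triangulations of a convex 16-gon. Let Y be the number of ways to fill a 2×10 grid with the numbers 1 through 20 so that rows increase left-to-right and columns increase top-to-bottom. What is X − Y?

A convex 16-gon is triangulated into 14 triangles, and the number of such triangulations is the Catalan number C_{16−2} = C_14. So X = C_14 = 2674440.
By the hook-length formula (or a Dyck-path bijection), SYT of shape 2×10 number C_10. So Y = C_10 = 16796.
X − Y = 2674440 − 16796 = 2657644.

2657644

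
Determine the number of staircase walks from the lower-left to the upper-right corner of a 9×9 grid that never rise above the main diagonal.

4862

Sub-diagonal monotone paths from (0,0) to (9,9) biject with Dyck paths of semilength 9, giving C_9.
C_9 = C(18,9)/10 = 48620/10 = 4862.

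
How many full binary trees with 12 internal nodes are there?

208012

The number of full binary trees on 12 internal nodes is the Catalan number C_12.
C_12 = 208012.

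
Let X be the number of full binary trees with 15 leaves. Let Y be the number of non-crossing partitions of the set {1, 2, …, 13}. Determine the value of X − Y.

Full binary trees with 15 leaves have 15−1 = 14 internal nodes, so there are C_14 of them. So X = C_14 = 2674440.
Non-crossing partitions of an n-element set are counted by C_n; here n = 13. So Y = C_13 = 742900.
X − Y = 2674440 − 742900 = 1931540.

1931540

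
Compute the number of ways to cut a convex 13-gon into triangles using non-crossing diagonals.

Triangulations of a convex m-gon are counted by C_{m−2}; with m = 13 this is C_11.
C_11 = C(22,11)/12 = 705432/12 = 58786.

58786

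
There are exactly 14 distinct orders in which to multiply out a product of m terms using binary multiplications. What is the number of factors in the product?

5

Parenthesizations of m factors are counted by C_{m−1}. The Catalan number equal to 14 is C_4.
So the index is 4, and the number of factors is 4 + 1 = 5.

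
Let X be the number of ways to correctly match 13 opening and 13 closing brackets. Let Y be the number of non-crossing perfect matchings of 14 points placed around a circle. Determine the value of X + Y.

743329

Balanced strings of n pairs of brackets are counted by C_n; here n = 13. So X = C_13 = 742900.
Pairing 14 circle points by 7 non-crossing chords gives C_7 matchings. So Y = C_7 = 429.
X + Y = 742900 + 429 = 743329.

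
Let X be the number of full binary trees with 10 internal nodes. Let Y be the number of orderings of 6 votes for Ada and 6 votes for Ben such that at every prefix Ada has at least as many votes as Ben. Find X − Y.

Full binary trees with n internal nodes are counted by C_n; here n = 10. So X = C_10 = 16796.
Ballot sequences with n votes each where one side never trails are Dyck words, counted by C_n; here n = 6. So Y = C_6 = 132.
X − Y = 16796 − 132 = 16664.

16664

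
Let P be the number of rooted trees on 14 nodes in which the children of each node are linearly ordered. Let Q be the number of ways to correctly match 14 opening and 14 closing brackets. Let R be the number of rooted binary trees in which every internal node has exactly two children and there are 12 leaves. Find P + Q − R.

3358554

A rooted plane tree on 14 nodes has 13 edges, and such trees are counted by C_13. So P = C_13 = 742900.
Balanced strings of n pairs of brackets are counted by C_n; here n = 14. So Q = C_14 = 2674440.
Full binary trees with 12 leaves have 12−1 = 11 internal nodes, so there are C_11 of them. So R = C_11 = 58786.
P + Q − R = 742900 + 2674440 − 58786 = 3358554.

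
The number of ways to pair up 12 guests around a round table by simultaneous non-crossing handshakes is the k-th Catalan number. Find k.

6

Non-crossing handshake pairings of 2n people are counted by C_n; 12 people gives n = 6.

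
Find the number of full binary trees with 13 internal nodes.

Full binary trees with n internal nodes are counted by C_n; here n = 13.
C_13 = C(26,13)/14 = 10400600/14 = 742900.

742900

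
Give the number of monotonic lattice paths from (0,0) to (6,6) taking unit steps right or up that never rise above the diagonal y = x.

Sub-diagonal monotone paths from (0,0) to (6,6) biject with Dyck paths of semilength 6, giving C_6.
C_6 = C(12,6)/7 = 924/7 = 132.

132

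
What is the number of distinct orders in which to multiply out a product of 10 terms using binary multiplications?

Parenthesizations of m factors correspond to full binary trees with m leaves, counted by C_{m−1}; m = 10 gives C_9.
C_9 = C(18,9)/10 = 48620/10 = 4862.

4862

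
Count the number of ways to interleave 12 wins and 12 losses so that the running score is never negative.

Ballot sequences with n votes each where one side never trails are Dyck words, counted by C_n; here n = 12.
C_12 = 208012.

208012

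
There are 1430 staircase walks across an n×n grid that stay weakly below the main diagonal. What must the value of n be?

Such diagonal-avoiding paths in an n×n grid are counted by C_n. The Catalan number equal to 1430 is C_8.

8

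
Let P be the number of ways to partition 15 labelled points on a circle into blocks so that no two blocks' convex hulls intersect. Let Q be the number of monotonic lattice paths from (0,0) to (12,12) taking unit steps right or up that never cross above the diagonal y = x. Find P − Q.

9486833

Non-crossing partitions of an n-element set are counted by C_n; here n = 15. So P = C_15 = 9694845.
Monotone paths in an n×n grid that stay weakly below the diagonal are counted by C_n; here n = 12. So Q = C_12 = 208012.
P − Q = 9694845 − 208012 = 9486833.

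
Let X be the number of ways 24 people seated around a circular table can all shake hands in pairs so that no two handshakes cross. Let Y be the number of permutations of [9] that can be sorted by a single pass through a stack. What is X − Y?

203150

Non-crossing handshake pairings of 2n people are counted by C_n; 24 people gives n = 12. So X = C_12 = 208012.
By Knuth's characterisation, the stack-sortable permutations of length 9 are the 231-avoiders, numbering C_9. So Y = C_9 = 4862.
X − Y = 208012 − 4862 = 203150.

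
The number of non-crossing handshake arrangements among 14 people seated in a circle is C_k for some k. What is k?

7

With 14 = 2·7 people, non-crossing handshake pairings are non-crossing perfect matchings on a circle, counted by C_7.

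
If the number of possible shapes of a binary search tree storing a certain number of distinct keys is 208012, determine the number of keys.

12

Binary search tree shapes on n keys are counted by C_n, and C_12 = 208012.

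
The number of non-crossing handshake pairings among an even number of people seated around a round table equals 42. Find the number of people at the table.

10

Non-crossing handshake pairings of 2n people are counted by C_n. The Catalan number equal to 42 is C_5.
So n = 5, and there are 2n = 10 people.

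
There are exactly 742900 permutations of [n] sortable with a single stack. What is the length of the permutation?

Stack-sortable permutations of [n] are counted by C_n. Since C_13 = 742900, the index is 13.

13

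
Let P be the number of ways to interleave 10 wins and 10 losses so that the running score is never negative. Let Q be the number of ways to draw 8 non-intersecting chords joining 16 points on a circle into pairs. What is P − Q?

15366

Reading a vote for the leader as '(' and for the other as ')' turns such a sequence into a balanced string of 10 pairs, so the count is C_10. So P = C_10 = 16796.
Pairing 16 circle points by 8 non-crossing chords gives C_8 matchings. So Q = C_8 = 1430.
P − Q = 16796 − 1430 = 15366.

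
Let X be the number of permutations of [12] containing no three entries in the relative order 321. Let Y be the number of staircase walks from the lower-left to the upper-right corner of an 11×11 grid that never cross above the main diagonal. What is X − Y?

149226

Permutations of [n] avoiding any single length-3 pattern are counted by C_n; here n = 12. So X = C_12 = 208012.
Sub-diagonal monotone paths from (0,0) to (11,11) biject with Dyck paths of semilength 11, giving C_11. So Y = C_11 = 58786.
X − Y = 208012 − 58786 = 149226.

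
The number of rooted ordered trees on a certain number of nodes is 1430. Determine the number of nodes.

Rooted ordered trees on m nodes are counted by C_{m−1}. The Catalan number equal to 1430 is C_8.
So the index is 8, and the number of nodes is 8 + 1 = 9.

9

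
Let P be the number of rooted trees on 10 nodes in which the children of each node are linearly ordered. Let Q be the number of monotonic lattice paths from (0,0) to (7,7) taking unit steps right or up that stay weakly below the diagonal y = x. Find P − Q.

4433

Rooted ordered (plane) trees on m nodes have m−1 edges and are counted by C_{m−1}; m = 10 gives C_9. So P = C_9 = 4862.
Sub-diagonal monotone paths from (0,0) to (7,7) biject with Dyck paths of semilength 7, giving C_7. So Q = C_7 = 429.
P − Q = 4862 − 429 = 4433.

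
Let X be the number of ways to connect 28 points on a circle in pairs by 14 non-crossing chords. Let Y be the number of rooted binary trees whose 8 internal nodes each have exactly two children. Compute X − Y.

2673010

Non-crossing perfect matchings of 2n points on a circle are counted by C_n; with 28 points, n = 14. So X = C_14 = 2674440.
The number of full binary trees on 8 internal nodes is the Catalan number C_8. So Y = C_8 = 1430.
X − Y = 2674440 − 1430 = 2673010.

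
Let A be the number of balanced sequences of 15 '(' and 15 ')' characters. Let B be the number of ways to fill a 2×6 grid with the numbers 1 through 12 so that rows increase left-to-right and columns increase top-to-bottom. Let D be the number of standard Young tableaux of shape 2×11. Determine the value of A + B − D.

9636191

Balanced strings of n pairs of brackets are counted by C_n; here n = 15. So A = C_15 = 9694845.
Standard Young tableaux of shape 2×n are counted by C_n; here n = 6. So B = C_6 = 132.
By the hook-length formula (or a Dyck-path bijection), SYT of shape 2×11 number C_11. So D = C_11 = 58786.
A + B − D = 9694845 + 132 − 58786 = 9636191.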